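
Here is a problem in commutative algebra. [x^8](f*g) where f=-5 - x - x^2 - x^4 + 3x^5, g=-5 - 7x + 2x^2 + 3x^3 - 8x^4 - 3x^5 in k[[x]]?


[x^8] = sum a_i*b_j, i+j=8
  -1*-8=8
  3*3=9
Sum=17


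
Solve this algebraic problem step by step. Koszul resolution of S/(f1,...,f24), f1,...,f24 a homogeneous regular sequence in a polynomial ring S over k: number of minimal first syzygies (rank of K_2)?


Regular sequence => Koszul complex is the minimal free resolution.
Syz_1 minimally generated by Koszul relations f_i*e_j - f_j*e_i (i<j): mu(Syz_1) = beta_2 = C(m,2) = m(m-1)/2
m=24
24*23/2 = 276


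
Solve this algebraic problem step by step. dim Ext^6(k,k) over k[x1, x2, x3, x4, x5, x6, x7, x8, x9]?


C(n,i)=C(9,6)=84


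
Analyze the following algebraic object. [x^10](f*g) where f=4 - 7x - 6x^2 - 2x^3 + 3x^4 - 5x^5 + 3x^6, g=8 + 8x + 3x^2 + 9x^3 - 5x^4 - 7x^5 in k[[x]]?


[x^10] = sum a_i*b_j, i+j=10
  -5*-7=35
  3*-5=-15
Sum=20


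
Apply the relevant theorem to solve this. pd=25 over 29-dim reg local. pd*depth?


pd+depth=29
depth=29-25=4
pd*depth=25*4=100


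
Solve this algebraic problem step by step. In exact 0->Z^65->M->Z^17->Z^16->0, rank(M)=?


Alt sum=0:
(-1)^0*65 + (-1)^1*? + (-1)^2*17 + (-1)^3*16=0
rank(M)=66


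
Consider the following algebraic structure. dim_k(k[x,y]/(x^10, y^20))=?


Basis: x^i*y^j, i<10, j<20
10*20=200


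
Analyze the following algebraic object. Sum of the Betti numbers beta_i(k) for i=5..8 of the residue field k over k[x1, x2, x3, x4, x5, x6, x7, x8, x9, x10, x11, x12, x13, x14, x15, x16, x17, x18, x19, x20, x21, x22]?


Koszul resolution: beta_i(k)=C(n,i), n=22
C(22,5)=26334, C(22,6)=74613, C(22,7)=170544, C(22,8)=319770
Sum=591261


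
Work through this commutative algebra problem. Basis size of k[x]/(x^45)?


Basis: 1,x,...,x^44
dim=45


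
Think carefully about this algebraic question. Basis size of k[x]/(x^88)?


Basis: 1,x,...,x^87
dim=88


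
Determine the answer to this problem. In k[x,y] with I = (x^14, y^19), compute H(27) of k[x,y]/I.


k[x,y], I = (x^14, y^19), d = 27
Need i < 14 and d-i < 19.
Range: 9 <= i <= 13.
H(27) = 5


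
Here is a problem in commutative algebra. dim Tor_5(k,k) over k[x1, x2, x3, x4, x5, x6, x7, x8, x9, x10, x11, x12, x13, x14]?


Koszul: C(n,i)=C(14,5)=2002


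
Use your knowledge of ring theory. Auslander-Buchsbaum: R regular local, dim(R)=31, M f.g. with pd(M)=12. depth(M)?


pd+depth=depth(R)=31
depth=31-12=19


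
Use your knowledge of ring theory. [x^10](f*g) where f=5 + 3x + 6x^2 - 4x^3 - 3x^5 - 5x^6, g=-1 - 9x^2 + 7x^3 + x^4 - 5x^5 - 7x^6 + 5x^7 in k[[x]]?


[x^10] = sum a_i*b_j, i+j=10
  -4*5=-20
  -3*-5=15
  -5*1=-5
Sum=-10


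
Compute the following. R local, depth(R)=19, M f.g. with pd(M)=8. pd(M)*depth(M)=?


pd+depth=19
depth=19-8=11
pd*depth=8*11=88


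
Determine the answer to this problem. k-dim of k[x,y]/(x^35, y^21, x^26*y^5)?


k[x,y]/I, I = (x^35, y^21, x^26*y^5)
Rect: 35x21=735. Corner: (35-26)x(21-5)=144.
dim = 735-144 = 591


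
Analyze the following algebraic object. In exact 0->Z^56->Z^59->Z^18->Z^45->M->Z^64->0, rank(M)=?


Alt sum=0:
(-1)^0*56 + (-1)^1*59 + (-1)^2*18 + (-1)^3*45 + (-1)^4*? + (-1)^5*64=0
rank(M)=94


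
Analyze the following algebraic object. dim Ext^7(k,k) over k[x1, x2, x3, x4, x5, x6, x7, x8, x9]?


C(n,i)=C(9,7)=36


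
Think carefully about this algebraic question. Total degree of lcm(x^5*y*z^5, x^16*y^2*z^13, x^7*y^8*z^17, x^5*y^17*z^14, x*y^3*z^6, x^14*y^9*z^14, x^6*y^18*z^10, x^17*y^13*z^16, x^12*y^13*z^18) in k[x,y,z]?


lcm = componentwise max:
x: max(5,16,7,5,1,14,6,17,12)=17
y: max(1,2,8,17,3,9,18,13,13)=18
z: max(5,13,17,14,6,14,10,16,18)=18
Total=17+18+18=53


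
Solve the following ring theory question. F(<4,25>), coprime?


gcd(4,25)=1 => F=ab-a-b=4*25-4-25=100-29=71


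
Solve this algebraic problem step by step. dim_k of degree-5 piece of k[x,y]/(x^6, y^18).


k[x,y], I = (x^6, y^18), d = 5
Need i < 6 and d-i < 18.
Range: 0 <= i <= 5.
H(5) = 6


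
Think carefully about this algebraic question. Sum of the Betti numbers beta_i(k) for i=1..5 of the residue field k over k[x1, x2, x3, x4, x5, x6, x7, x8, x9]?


Koszul resolution: beta_i(k)=C(n,i), n=9
C(9,1)=9, C(9,2)=36, C(9,3)=84, C(9,4)=126, C(9,5)=126
Sum=381


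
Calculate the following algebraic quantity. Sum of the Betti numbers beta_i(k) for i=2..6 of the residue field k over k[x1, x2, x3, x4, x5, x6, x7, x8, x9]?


Koszul resolution: beta_i(k)=C(n,i), n=9
C(9,2)=36, C(9,3)=84, C(9,4)=126, C(9,5)=126, C(9,6)=84
Sum=456


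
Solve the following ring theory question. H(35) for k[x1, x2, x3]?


C(d+n-1,n-1)=C(37,2)=666


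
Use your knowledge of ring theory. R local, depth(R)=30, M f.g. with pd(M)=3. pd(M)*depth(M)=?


pd+depth=30
depth=30-3=27
pd*depth=3*27=81


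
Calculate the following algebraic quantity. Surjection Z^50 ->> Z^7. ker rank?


rank(ker) = 50-7 = 43


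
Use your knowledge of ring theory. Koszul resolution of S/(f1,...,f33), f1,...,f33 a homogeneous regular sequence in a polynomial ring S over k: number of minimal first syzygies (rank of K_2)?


Regular sequence => Koszul complex is the minimal free resolution.
Syz_1 minimally generated by Koszul relations f_i*e_j - f_j*e_i (i<j): mu(Syz_1) = beta_2 = C(m,2) = m(m-1)/2
m=33
33*32/2 = 528


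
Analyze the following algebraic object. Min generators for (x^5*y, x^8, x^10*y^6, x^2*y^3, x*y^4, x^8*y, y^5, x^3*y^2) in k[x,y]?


Remove redundant (divisible by others).
x^10*y^6 redundant.
x^8*y redundant.
Min: x^8, x^5*y, x^3*y^2, x^2*y^3, x*y^4, y^5
Count=6


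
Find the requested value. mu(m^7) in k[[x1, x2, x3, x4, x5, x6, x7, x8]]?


C(n+d-1,d)=C(14,7)=3432


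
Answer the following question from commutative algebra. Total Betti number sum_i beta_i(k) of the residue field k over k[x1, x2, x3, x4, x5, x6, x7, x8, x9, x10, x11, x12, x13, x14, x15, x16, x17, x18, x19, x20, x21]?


Koszul resolution: beta_i(k)=C(n,i), n=21
sum_i C(21,i) = 2^21 = 2097152


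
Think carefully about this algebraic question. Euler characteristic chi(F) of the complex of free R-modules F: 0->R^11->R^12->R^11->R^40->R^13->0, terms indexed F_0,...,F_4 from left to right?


chi = sum (-1)^i * rank:
(-1)^0*11=11
(-1)^1*12=-12
(-1)^2*11=11
(-1)^3*40=-40
(-1)^4*13=13
chi=-17


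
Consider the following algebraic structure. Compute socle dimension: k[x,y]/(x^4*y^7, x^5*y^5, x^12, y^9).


Socle = ann(m) = span of standard monomials u with x*u, y*u in I (staircase corners).
Minimal generators: x^12, x^5*y^5, x^4*y^7, y^9
Corners: x^3y^8, x^4y^6, x^11y^4
Socle dim=3


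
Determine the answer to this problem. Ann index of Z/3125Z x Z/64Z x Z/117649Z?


Exponent = lcm of the cyclic orders; pairwise coprime => product.
5^5*2^6*7^6=3125*64*117649=23529800000


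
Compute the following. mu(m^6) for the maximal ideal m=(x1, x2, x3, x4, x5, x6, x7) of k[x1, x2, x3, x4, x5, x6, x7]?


Graded Nakayama: mu(m^d) = dim_k (m^d/m^(d+1)) = #degree-6 monomials in 7 vars
C(n+d-1,d)=C(12,6)=924


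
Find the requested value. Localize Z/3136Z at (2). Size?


2-primary part: 3136=2^6*49
Size=2^6=64


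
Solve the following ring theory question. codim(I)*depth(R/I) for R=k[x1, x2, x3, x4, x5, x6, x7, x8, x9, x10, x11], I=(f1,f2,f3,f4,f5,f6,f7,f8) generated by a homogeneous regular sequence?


codim=8, depth=dim(R/I)=11-8=3
Product=8*3=24


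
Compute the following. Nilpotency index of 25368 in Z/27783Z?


25368^k mod 27783:
k=1: 25368
k=2: 25578
k=3: 18522
k=4: 0
First zero at k = 4


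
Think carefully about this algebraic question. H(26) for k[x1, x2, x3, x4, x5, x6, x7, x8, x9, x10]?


C(d+n-1,n-1)=C(35,9)=70607460


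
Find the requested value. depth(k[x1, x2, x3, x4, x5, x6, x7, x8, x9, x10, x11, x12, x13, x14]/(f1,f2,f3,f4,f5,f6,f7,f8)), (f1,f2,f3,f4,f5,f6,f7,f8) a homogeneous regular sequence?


depth(R)=14
depth(R/I)=14-8=6


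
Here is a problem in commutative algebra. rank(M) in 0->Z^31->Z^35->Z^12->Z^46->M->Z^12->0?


Alt sum=0:
(-1)^0*31 + (-1)^1*35 + (-1)^2*12 + (-1)^3*46 + (-1)^4*? + (-1)^5*12=0
rank(M)=50


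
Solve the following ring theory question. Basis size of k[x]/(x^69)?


Basis: 1,x,...,x^68
dim=69


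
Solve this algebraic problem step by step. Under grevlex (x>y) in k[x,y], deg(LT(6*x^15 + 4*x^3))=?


LT: 6*x^15
deg_x=15, deg_y=0
Total=15+0=15


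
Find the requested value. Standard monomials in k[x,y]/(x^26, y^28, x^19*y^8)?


k[x,y]/I, I = (x^26, y^28, x^19*y^8)
Rect: 26x28=728. Corner: (26-19)x(28-8)=140.
dim = 728-140 = 588


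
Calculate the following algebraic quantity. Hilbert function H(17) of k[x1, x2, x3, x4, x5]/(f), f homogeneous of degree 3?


C(21,4)-C(18,4)=5985-3060=2925


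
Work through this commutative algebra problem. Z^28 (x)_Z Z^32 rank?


rank(M(x)N) = rank(M)*rank(N)
28*32 = 896


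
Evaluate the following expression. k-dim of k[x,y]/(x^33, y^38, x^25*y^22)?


k[x,y]/I, I = (x^33, y^38, x^25*y^22)
Rect: 33x38=1254. Corner: (33-25)x(38-22)=128.
dim = 1254-128 = 1126


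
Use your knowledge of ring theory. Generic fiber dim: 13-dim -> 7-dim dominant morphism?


dim(fiber)=dim(X)-dim(Y)=13-7=6


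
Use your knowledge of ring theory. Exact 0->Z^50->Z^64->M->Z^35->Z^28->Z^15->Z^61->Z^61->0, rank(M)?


Alt sum=0:
(-1)^0*50 + (-1)^1*64 + (-1)^2*? + (-1)^3*35 + (-1)^4*28 + (-1)^5*15 + (-1)^6*61 + (-1)^7*61=0
rank(M)=36


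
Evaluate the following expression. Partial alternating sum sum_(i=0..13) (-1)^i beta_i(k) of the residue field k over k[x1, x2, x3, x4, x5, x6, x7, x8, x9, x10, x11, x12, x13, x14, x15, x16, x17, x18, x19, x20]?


Koszul resolution: beta_i(k)=C(n,i), n=20
sum_(i=0..p) (-1)^i C(n,i) = (-1)^p C(n-1,p)
(-1)^13*C(19,13) = (-1)^13*27132 = -27132


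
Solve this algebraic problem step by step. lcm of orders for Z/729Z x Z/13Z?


Exponent = lcm of the cyclic orders; pairwise coprime => product.
3^6*13^1=729*13=9477


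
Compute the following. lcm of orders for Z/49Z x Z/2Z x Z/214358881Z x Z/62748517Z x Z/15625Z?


Exponent = lcm of the cyclic orders; pairwise coprime => product.
7^2*2^1*11^8*13^7*5^6=49*2*214358881*62748517*15625=20596387266810761656250


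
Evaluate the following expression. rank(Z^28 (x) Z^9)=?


rank(M(x)N) = rank(M)*rank(N)
28*9 = 252


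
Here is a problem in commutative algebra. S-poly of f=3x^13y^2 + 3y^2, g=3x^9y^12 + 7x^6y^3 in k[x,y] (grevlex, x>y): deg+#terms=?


LT(f)=3x^13y^2, LT(g)=3x^9y^12
lcm(LM)=x^13y^12
S(f,g) (scaled by 9 to clear denominators) = 3y^10*f - 3x^4*g = -21x^10y^3 + 9y^12
2 terms, deg 13.
13+2=15


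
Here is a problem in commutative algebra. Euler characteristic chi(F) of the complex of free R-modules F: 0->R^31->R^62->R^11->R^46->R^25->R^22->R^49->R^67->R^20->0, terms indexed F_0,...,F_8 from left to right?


chi = sum (-1)^i * rank:
(-1)^0*31=31
(-1)^1*62=-62
(-1)^2*11=11
(-1)^3*46=-46
(-1)^4*25=25
(-1)^5*22=-22
(-1)^6*49=49
(-1)^7*67=-67
(-1)^8*20=20
chi=-61


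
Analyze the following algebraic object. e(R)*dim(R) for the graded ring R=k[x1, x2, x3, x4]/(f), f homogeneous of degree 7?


e(R)=deg(f)=7, dim(R)=4-1=3
e*dim=7*3=21


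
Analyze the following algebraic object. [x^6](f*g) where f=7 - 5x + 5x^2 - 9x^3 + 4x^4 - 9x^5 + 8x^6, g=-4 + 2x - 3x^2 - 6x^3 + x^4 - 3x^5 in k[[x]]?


[x^6] = sum a_i*b_j, i+j=6
  -5*-3=15
  5*1=5
  -9*-6=54
  4*-3=-12
  -9*2=-18
  8*-4=-32
Sum=12


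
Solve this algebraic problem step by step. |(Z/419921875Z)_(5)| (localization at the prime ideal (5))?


5-primary part: 419921875=5^10*43
Size=5^10=9765625


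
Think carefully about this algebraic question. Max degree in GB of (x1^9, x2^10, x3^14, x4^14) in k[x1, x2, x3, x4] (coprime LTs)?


Pure powers, coprime LTs => already GB.
Degrees: 9, 10, 14, 14
Max=14


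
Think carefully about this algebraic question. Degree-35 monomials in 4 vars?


C(d+n-1,n-1)=C(38,3)=8436


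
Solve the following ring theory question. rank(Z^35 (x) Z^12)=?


rank(M(x)N) = rank(M)*rank(N)
35*12 = 420


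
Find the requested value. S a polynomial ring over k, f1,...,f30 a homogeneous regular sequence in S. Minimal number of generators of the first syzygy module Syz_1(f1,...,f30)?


Regular sequence => Koszul complex is the minimal free resolution.
Syz_1 minimally generated by Koszul relations f_i*e_j - f_j*e_i (i<j): mu(Syz_1) = beta_2 = C(m,2) = m(m-1)/2
m=30
30*29/2 = 435


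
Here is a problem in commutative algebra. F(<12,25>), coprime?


gcd(12,25)=1 => F=ab-a-b=12*25-12-25=300-37=263


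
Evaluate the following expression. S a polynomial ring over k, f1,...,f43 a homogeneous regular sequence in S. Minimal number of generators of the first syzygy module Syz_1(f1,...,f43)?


Regular sequence => Koszul complex is the minimal free resolution.
Syz_1 minimally generated by Koszul relations f_i*e_j - f_j*e_i (i<j): mu(Syz_1) = beta_2 = C(m,2) = m(m-1)/2
m=43
43*42/2 = 903


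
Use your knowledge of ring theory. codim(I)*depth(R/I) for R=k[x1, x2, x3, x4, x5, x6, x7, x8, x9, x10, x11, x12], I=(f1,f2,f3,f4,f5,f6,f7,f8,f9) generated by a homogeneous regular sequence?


codim=9, depth=dim(R/I)=12-9=3
Product=9*3=27


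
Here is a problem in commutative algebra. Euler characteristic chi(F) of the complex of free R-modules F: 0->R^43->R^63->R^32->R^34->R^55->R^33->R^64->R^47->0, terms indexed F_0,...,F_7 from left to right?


chi = sum (-1)^i * rank:
(-1)^0*43=43
(-1)^1*63=-63
(-1)^2*32=32
(-1)^3*34=-34
(-1)^4*55=55
(-1)^5*33=-33
(-1)^6*64=64
(-1)^7*47=-47
chi=17


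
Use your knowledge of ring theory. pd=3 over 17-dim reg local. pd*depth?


pd+depth=17
depth=17-3=14
pd*depth=3*14=42


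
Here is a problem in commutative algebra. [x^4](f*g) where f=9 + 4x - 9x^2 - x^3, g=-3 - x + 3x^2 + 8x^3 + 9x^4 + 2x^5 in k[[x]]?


[x^4] = sum a_i*b_j, i+j=4
  9*9=81
  4*8=32
  -9*3=-27
  -1*-1=1
Sum=87


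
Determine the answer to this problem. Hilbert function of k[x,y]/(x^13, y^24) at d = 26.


k[x,y], I = (x^13, y^24), d = 26
Need i < 13 and d-i < 24.
Range: 3 <= i <= 12.
H(26) = 10


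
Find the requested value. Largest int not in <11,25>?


gcd(11,25)=1 => F=ab-a-b=11*25-11-25=275-36=239


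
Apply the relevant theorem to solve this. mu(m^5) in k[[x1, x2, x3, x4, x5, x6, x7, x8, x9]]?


C(n+d-1,d)=C(13,5)=1287


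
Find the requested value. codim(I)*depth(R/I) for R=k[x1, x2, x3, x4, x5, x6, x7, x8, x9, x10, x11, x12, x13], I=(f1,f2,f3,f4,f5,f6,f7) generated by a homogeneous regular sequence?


codim=7, depth=dim(R/I)=13-7=6
Product=7*6=42


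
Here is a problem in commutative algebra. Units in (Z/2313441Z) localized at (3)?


Local ring = Z/81Z.
phi(81) = 3^3*(3-1) = 54


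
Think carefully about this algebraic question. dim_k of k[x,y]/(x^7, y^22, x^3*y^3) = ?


k[x,y]/I, I = (x^7, y^22, x^3*y^3)
Rect: 7x22=154. Corner: (7-3)x(22-3)=76.
dim = 154-76 = 78


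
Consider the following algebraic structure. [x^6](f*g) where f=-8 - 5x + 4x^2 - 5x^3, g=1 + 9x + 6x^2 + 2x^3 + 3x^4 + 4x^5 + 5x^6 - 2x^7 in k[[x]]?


[x^6] = sum a_i*b_j, i+j=6
  -8*5=-40
  -5*4=-20
  4*3=12
  -5*2=-10
Sum=-58


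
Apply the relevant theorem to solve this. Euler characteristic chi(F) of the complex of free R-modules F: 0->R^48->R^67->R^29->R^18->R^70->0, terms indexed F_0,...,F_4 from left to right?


chi = sum (-1)^i * rank:
(-1)^0*48=48
(-1)^1*67=-67
(-1)^2*29=29
(-1)^3*18=-18
(-1)^4*70=70
chi=62


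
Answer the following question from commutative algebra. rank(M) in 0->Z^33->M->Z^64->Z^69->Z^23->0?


Alt sum=0:
(-1)^0*33 + (-1)^1*? + (-1)^2*64 + (-1)^3*69 + (-1)^4*23=0
rank(M)=51


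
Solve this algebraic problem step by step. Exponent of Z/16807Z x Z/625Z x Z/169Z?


Exponent = lcm of the cyclic orders; pairwise coprime => product.
7^5*5^4*13^2=16807*625*169=1775239375


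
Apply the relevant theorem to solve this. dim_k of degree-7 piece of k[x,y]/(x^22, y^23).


k[x,y], I = (x^22, y^23), d = 7
Need i < 22 and d-i < 23.
Range: 0 <= i <= 7.
H(7) = 8


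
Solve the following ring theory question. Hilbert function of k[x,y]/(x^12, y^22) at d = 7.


k[x,y], I = (x^12, y^22), d = 7
Need i < 12 and d-i < 22.
Range: 0 <= i <= 7.
H(7) = 8


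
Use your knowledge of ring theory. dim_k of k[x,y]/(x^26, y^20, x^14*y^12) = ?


k[x,y]/I, I = (x^26, y^20, x^14*y^12)
Rect: 26x20=520. Corner: (26-14)x(20-12)=96.
dim = 520-96 = 424


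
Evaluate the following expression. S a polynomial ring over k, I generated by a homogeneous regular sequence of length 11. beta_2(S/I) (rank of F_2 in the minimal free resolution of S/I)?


Regular sequence => Koszul complex is the minimal free resolution.
Syz_1 minimally generated by Koszul relations f_i*e_j - f_j*e_i (i<j): mu(Syz_1) = beta_2 = C(m,2) = m(m-1)/2
m=11
11*10/2 = 55


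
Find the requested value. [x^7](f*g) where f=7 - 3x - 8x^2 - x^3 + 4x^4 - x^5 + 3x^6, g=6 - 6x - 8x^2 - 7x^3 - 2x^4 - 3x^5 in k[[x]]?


[x^7] = sum a_i*b_j, i+j=7
  -8*-3=24
  -1*-2=2
  4*-7=-28
  -1*-8=8
  3*-6=-18
Sum=-12


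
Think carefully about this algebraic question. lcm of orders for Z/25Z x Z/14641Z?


Exponent = lcm of the cyclic orders; pairwise coprime => product.
5^2*11^4=25*14641=366025


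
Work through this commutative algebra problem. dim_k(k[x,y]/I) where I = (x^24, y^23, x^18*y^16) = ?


k[x,y]/I, I = (x^24, y^23, x^18*y^16)
Rect: 24x23=552. Corner: (24-18)x(23-16)=42.
dim = 552-42 = 510


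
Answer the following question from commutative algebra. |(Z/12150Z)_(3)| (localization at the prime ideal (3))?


3-primary part: 12150=3^5*50
Size=3^5=243


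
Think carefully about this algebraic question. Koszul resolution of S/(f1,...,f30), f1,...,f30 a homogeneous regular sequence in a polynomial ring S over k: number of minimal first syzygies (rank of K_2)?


Regular sequence => Koszul complex is the minimal free resolution.
Syz_1 minimally generated by Koszul relations f_i*e_j - f_j*e_i (i<j): mu(Syz_1) = beta_2 = C(m,2) = m(m-1)/2
m=30
30*29/2 = 435


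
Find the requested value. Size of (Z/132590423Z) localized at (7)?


7-primary part: 132590423=7^8*23
Size=7^8=5764801


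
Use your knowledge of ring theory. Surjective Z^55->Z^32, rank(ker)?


rank(ker) = 55-32 = 23


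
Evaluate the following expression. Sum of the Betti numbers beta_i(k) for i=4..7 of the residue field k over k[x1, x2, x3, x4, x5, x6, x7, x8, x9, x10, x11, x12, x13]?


Koszul resolution: beta_i(k)=C(n,i), n=13
C(13,4)=715, C(13,5)=1287, C(13,6)=1716, C(13,7)=1716
Sum=5434


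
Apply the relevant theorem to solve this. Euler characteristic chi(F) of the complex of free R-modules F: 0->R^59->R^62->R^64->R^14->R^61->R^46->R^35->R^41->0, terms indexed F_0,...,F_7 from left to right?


chi = sum (-1)^i * rank:
(-1)^0*59=59
(-1)^1*62=-62
(-1)^2*64=64
(-1)^3*14=-14
(-1)^4*61=61
(-1)^5*46=-46
(-1)^6*35=35
(-1)^7*41=-41
chi=56


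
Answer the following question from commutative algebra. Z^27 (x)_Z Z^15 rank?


rank(M(x)N) = rank(M)*rank(N)
27*15 = 405


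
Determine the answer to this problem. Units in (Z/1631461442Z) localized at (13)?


Local ring = Z/815730721Z.
phi(815730721) = 13^7*(13-1) = 752982204


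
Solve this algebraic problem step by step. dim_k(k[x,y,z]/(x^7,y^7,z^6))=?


Basis: x^iy^jz^k, i<7,j<7,k<6
7*7*6=294


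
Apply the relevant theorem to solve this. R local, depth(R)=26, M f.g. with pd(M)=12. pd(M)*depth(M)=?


pd+depth=26
depth=26-12=14
pd*depth=12*14=168


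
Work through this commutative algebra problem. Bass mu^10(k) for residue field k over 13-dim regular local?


C(n,i)=C(13,10)=286


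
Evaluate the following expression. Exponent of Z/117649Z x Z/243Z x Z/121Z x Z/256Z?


Exponent = lcm of the cyclic orders; pairwise coprime => product.
7^6*3^5*11^2*2^8=117649*243*121*256=885563788032


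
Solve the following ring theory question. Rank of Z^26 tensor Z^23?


rank(M(x)N) = rank(M)*rank(N)
26*23 = 598


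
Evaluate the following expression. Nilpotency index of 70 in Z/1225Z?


70^k mod 1225:
k=1: 70
k=2: 0
First zero at k = 2


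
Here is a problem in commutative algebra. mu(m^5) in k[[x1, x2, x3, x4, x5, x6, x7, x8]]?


C(n+d-1,d)=C(12,5)=792


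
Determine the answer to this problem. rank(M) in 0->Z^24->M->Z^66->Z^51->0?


Alt sum=0:
(-1)^0*24 + (-1)^1*? + (-1)^2*66 + (-1)^3*51=0
rank(M)=39


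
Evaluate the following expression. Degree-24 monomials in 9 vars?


C(d+n-1,n-1)=C(32,8)=10518300


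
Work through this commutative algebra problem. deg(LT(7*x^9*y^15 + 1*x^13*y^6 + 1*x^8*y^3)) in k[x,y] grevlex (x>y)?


LT: 7*x^9*y^15
deg_x=9, deg_y=15
Total=9+15=24


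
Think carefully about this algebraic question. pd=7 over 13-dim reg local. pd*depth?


pd+depth=13
depth=13-7=6
pd*depth=7*6=42


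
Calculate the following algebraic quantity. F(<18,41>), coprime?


gcd(18,41)=1 => F=ab-a-b=18*41-18-41=738-59=679


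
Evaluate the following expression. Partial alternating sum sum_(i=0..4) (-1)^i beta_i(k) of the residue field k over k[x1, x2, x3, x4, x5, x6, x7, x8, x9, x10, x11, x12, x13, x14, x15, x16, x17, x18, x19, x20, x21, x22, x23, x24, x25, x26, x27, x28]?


Koszul resolution: beta_i(k)=C(n,i), n=28
sum_(i=0..p) (-1)^i C(n,i) = (-1)^p C(n-1,p)
(-1)^4*C(27,4) = (-1)^4*17550 = 17550


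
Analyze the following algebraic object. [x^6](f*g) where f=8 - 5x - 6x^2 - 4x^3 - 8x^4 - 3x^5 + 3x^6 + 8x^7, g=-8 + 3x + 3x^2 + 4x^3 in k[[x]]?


[x^6] = sum a_i*b_j, i+j=6
  -4*4=-16
  -8*3=-24
  -3*3=-9
  3*-8=-24
Sum=-73


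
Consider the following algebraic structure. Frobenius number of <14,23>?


gcd(14,23)=1 => F=ab-a-b=14*23-14-23=322-37=285


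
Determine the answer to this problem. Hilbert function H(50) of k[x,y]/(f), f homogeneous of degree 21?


H(t)=d for t>=d-1.
d=21, t=50
H(50)=21


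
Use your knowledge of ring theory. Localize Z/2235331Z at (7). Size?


7-primary part: 2235331=7^6*19
Size=7^6=117649


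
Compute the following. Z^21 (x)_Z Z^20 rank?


rank(M(x)N) = rank(M)*rank(N)
21*20 = 420


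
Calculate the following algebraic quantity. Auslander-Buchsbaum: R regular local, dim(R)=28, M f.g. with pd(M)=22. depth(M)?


pd+depth=depth(R)=28
depth=28-22=6


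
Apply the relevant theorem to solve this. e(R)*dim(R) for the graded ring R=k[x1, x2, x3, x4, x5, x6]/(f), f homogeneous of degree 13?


e(R)=deg(f)=13, dim(R)=6-1=5
e*dim=13*5=65


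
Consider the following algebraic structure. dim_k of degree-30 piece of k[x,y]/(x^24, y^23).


k[x,y], I = (x^24, y^23), d = 30
Need i < 24 and d-i < 23.
Range: 8 <= i <= 23.
H(30) = 16


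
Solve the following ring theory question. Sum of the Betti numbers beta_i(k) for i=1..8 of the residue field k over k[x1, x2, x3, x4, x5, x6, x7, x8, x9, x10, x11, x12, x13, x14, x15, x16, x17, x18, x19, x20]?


Koszul resolution: beta_i(k)=C(n,i), n=20
C(20,1)=20, C(20,2)=190, C(20,3)=1140, C(20,4)=4845, C(20,5)=15504, C(20,6)=38760, C(20,7)=77520, C(20,8)=125970
Sum=263949


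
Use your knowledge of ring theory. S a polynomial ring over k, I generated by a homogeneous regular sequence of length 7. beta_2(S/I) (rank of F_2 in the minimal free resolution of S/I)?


Regular sequence => Koszul complex is the minimal free resolution.
Syz_1 minimally generated by Koszul relations f_i*e_j - f_j*e_i (i<j): mu(Syz_1) = beta_2 = C(m,2) = m(m-1)/2
m=7
7*6/2 = 21


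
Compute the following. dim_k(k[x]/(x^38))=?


Basis: 1,x,...,x^37
dim=38


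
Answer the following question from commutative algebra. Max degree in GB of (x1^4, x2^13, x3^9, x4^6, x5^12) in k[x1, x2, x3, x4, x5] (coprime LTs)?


Pure powers, coprime LTs => already GB.
Degrees: 4, 13, 9, 6, 12
Max=13


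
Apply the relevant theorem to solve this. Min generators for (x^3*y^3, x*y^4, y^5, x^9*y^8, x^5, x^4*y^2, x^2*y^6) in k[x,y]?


Remove redundant (divisible by others).
x^9*y^8 redundant.
x^2*y^6 redundant.
Min: x^5, x^4*y^2, x^3*y^3, x*y^4, y^5
Count=5


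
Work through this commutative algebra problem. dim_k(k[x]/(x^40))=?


Basis: 1,x,...,x^39
dim=40


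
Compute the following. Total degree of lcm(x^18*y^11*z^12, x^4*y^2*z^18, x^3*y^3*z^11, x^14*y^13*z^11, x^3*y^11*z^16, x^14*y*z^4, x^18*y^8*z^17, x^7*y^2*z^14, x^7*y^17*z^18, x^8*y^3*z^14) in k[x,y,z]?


lcm = componentwise max:
x: max(18,4,3,14,3,14,18,7,7,8)=18
y: max(11,2,3,13,11,1,8,2,17,3)=17
z: max(12,18,11,11,16,4,17,14,18,14)=18
Total=18+17+18=53


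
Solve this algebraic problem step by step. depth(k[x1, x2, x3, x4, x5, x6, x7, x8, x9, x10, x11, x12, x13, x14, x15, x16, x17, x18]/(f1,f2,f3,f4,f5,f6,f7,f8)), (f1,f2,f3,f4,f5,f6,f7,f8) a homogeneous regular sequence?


depth(R)=18
depth(R/I)=18-8=10


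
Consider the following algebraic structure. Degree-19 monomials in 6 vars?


C(d+n-1,n-1)=C(24,5)=42504


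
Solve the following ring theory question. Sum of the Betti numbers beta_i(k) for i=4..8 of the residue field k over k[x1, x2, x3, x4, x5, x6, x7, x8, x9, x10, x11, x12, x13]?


Koszul resolution: beta_i(k)=C(n,i), n=13
C(13,4)=715, C(13,5)=1287, C(13,6)=1716, C(13,7)=1716, C(13,8)=1287
Sum=6721


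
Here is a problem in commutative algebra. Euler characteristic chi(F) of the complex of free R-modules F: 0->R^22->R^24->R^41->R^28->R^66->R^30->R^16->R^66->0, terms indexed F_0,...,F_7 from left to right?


chi = sum (-1)^i * rank:
(-1)^0*22=22
(-1)^1*24=-24
(-1)^2*41=41
(-1)^3*28=-28
(-1)^4*66=66
(-1)^5*30=-30
(-1)^6*16=16
(-1)^7*66=-66
chi=-3


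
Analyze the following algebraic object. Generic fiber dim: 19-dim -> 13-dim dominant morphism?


dim(fiber)=dim(X)-dim(Y)=19-13=6


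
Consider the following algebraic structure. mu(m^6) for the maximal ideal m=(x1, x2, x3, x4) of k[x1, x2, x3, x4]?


Graded Nakayama: mu(m^d) = dim_k (m^d/m^(d+1)) = #degree-6 monomials in 4 vars
C(n+d-1,d)=C(9,6)=84


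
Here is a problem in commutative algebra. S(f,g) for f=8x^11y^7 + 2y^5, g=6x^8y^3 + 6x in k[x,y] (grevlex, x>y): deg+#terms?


LT(f)=8x^11y^7, LT(g)=6x^8y^3
lcm(LM)=x^11y^7
S(f,g) (scaled by 48 to clear denominators) = 6*f - 8x^3y^4*g = -48x^4y^4 + 12y^5
2 terms, deg 8.
8+2=10


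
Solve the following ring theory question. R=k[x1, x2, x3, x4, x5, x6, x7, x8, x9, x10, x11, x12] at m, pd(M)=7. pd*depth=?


pd+depth=12
depth=12-7=5
pd*depth=7*5=35


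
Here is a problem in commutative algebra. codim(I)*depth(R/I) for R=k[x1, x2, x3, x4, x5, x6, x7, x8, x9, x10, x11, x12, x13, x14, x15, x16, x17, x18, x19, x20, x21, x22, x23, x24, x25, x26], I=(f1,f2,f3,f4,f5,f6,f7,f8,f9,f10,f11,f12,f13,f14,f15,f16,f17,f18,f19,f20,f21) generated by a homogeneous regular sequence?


codim=21, depth=dim(R/I)=26-21=5
Product=21*5=105


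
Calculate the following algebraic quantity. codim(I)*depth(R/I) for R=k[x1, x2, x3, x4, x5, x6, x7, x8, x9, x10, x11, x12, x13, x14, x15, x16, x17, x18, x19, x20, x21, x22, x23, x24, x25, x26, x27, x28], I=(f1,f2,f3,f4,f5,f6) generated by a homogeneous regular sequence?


codim=6, depth=dim(R/I)=28-6=22
Product=6*22=132


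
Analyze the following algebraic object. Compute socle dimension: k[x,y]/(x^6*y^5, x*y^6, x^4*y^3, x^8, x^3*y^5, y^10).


Socle = ann(m) = span of standard monomials u with x*u, y*u in I (staircase corners).
Redundant generators: x^6*y^5
Minimal generators: x^8, x^4*y^3, x^3*y^5, x*y^6, y^10
Corners: y^9, x^2y^5, x^3y^4, x^7y^2
Socle dim=4


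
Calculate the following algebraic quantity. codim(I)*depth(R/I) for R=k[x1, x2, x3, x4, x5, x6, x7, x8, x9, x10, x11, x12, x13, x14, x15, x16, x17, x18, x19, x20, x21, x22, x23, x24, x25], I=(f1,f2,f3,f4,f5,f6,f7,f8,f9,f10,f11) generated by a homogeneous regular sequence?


codim=11, depth=dim(R/I)=25-11=14
Product=11*14=154


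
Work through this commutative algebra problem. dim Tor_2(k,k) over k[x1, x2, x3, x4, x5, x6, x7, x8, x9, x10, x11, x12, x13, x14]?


Koszul: C(n,i)=C(14,2)=91


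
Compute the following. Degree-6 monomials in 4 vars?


C(d+n-1,n-1)=C(9,3)=84


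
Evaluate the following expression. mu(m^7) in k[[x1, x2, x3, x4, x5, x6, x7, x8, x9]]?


C(n+d-1,d)=C(15,7)=6435


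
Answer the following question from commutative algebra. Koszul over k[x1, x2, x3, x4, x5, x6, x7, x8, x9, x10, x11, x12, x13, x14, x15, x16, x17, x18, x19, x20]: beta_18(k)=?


C(n,i)=C(20,18)=190


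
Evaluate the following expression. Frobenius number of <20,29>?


gcd(20,29)=1 => F=ab-a-b=20*29-20-29=580-49=531


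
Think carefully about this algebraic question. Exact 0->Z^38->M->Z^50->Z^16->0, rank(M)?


Alt sum=0:
(-1)^0*38 + (-1)^1*? + (-1)^2*50 + (-1)^3*16=0
rank(M)=72


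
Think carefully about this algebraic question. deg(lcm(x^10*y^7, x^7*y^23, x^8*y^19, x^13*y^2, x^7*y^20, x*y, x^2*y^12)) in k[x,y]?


lcm = componentwise max:
x: max(10,7,8,13,7,1,2)=13
y: max(7,23,19,2,20,1,12)=23
Total=13+23=36


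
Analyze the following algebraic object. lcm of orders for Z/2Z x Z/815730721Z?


Exponent = lcm of the cyclic orders; pairwise coprime => product.
2^1*13^8=2*815730721=1631461442


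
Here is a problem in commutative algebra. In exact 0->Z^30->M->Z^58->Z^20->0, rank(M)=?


Alt sum=0:
(-1)^0*30 + (-1)^1*? + (-1)^2*58 + (-1)^3*20=0
rank(M)=68


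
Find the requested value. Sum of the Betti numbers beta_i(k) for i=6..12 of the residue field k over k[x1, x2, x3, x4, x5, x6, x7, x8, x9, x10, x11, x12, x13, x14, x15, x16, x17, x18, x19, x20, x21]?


Koszul resolution: beta_i(k)=C(n,i), n=21
C(21,6)=54264, C(21,7)=116280, C(21,8)=203490, C(21,9)=293930, C(21,10)=352716, C(21,11)=352716, C(21,12)=293930
Sum=1667326


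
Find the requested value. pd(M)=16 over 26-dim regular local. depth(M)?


pd+depth=depth(R)=26
depth=26-16=10


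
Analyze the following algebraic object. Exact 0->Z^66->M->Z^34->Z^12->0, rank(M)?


Alt sum=0:
(-1)^0*66 + (-1)^1*? + (-1)^2*34 + (-1)^3*12=0
rank(M)=88


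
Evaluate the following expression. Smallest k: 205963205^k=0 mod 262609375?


205963205^k mod 262609375:
k=1: 205963205
k=2: 74809525
k=3: 53465125
k=4: 54022500
k=5: 157565625
k=6: 0
First zero at k = 6


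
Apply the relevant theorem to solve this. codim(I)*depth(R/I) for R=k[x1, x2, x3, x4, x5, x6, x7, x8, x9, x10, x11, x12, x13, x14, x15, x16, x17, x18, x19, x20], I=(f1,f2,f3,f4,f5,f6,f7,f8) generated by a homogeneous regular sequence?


codim=8, depth=dim(R/I)=20-8=12
Product=8*12=96


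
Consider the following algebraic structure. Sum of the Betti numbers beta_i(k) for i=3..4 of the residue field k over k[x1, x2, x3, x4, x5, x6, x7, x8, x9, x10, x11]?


Koszul resolution: beta_i(k)=C(n,i), n=11
C(11,3)=165, C(11,4)=330
Sum=495


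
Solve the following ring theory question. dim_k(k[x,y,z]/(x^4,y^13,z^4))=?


Basis: x^iy^jz^k, i<4,j<13,k<4
4*13*4=208


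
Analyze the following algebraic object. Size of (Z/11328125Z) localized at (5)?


5-primary part: 11328125=5^8*29
Size=5^8=390625


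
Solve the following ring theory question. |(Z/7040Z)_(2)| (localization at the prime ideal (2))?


2-primary part: 7040=2^7*55
Size=2^7=128


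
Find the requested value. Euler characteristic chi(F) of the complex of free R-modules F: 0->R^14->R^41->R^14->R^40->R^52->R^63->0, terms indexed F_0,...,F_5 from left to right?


chi = sum (-1)^i * rank:
(-1)^0*14=14
(-1)^1*41=-41
(-1)^2*14=14
(-1)^3*40=-40
(-1)^4*52=52
(-1)^5*63=-63
chi=-64


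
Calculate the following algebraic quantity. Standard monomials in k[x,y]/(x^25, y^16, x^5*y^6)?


k[x,y]/I, I = (x^25, y^16, x^5*y^6)
Rect: 25x16=400. Corner: (25-5)x(16-6)=200.
dim = 400-200 = 200


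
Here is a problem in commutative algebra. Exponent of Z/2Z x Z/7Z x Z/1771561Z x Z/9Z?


Exponent = lcm of the cyclic orders; pairwise coprime => product.
2^1*7^1*11^6*3^2=2*7*1771561*9=223216686


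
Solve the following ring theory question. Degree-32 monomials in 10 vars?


C(d+n-1,n-1)=C(41,9)=350343565


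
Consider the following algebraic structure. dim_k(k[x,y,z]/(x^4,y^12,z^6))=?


Basis: x^iy^jz^k, i<4,j<12,k<6
4*12*6=288


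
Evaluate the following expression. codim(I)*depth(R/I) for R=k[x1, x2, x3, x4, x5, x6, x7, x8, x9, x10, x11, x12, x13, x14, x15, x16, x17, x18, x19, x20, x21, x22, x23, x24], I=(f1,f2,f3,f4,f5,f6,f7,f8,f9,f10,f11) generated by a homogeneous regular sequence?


codim=11, depth=dim(R/I)=24-11=13
Product=11*13=143


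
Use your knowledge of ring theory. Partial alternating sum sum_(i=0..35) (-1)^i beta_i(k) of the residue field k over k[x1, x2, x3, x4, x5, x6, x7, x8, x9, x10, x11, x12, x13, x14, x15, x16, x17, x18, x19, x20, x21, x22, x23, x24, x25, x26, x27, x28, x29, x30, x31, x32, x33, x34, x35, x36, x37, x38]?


Koszul resolution: beta_i(k)=C(n,i), n=38
sum_(i=0..p) (-1)^i C(n,i) = (-1)^p C(n-1,p)
(-1)^35*C(37,35) = (-1)^35*666 = -666


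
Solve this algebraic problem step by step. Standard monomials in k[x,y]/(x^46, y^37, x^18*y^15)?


k[x,y]/I, I = (x^46, y^37, x^18*y^15)
Rect: 46x37=1702. Corner: (46-18)x(37-15)=616.
dim = 1702-616 = 1086


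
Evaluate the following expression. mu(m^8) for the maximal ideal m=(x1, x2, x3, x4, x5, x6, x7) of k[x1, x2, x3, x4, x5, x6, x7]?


Graded Nakayama: mu(m^d) = dim_k (m^d/m^(d+1)) = #degree-8 monomials in 7 vars
C(n+d-1,d)=C(14,8)=3003


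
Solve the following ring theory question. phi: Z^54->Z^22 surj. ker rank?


rank(ker) = 54-22 = 32


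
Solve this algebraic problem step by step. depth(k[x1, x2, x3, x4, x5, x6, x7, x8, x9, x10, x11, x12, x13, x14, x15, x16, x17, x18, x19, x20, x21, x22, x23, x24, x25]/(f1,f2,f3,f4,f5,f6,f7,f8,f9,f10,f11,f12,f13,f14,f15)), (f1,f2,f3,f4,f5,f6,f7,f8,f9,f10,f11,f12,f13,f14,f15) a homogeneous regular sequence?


depth(R)=25
depth(R/I)=25-15=10


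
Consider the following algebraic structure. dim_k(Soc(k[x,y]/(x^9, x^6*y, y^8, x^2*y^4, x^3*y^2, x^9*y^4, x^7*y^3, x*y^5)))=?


Socle = ann(m) = span of standard monomials u with x*u, y*u in I (staircase corners).
Redundant generators: x^7*y^3, x^9*y^4
Minimal generators: x^9, x^6*y, x^3*y^2, x^2*y^4, x*y^5, y^8
Corners: y^7, xy^4, x^2y^3, x^5y, x^8
Socle dim=5


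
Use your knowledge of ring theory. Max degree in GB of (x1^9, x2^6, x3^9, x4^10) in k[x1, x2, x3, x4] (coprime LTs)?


Pure powers, coprime LTs => already GB.
Degrees: 9, 6, 9, 10
Max=10


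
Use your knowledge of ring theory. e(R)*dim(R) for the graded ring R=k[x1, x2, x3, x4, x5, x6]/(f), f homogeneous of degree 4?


e(R)=deg(f)=4, dim(R)=6-1=5
e*dim=4*5=20


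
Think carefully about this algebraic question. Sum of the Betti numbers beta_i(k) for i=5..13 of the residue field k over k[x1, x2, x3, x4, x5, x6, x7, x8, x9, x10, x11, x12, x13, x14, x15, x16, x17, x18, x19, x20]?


Koszul resolution: beta_i(k)=C(n,i), n=20
C(20,5)=15504, C(20,6)=38760, C(20,7)=77520, C(20,8)=125970, C(20,9)=167960, C(20,10)=184756, C(20,11)=167960, C(20,12)=125970, C(20,13)=77520
Sum=981920


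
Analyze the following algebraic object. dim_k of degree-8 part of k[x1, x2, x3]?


C(d+n-1,n-1)=C(10,2)=45


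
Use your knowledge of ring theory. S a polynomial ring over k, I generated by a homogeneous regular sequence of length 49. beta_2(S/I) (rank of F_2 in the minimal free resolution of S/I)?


Regular sequence => Koszul complex is the minimal free resolution.
Syz_1 minimally generated by Koszul relations f_i*e_j - f_j*e_i (i<j): mu(Syz_1) = beta_2 = C(m,2) = m(m-1)/2
m=49
49*48/2 = 1176


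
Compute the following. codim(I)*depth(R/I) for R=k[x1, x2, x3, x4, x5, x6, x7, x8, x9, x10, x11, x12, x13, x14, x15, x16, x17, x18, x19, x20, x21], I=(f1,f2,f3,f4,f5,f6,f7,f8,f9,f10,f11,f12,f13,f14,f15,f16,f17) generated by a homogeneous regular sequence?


codim=17, depth=dim(R/I)=21-17=4
Product=17*4=68


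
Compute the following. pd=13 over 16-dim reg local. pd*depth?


pd+depth=16
depth=16-13=3
pd*depth=13*3=39


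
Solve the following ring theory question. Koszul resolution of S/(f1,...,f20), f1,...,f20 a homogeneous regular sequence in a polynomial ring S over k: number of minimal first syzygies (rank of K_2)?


Regular sequence => Koszul complex is the minimal free resolution.
Syz_1 minimally generated by Koszul relations f_i*e_j - f_j*e_i (i<j): mu(Syz_1) = beta_2 = C(m,2) = m(m-1)/2
m=20
20*19/2 = 190


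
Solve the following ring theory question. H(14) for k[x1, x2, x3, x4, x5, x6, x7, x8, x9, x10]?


C(d+n-1,n-1)=C(23,9)=817190


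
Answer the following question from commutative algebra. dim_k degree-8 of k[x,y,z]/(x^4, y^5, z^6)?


Need i<4, j<5, k<6 with i+j+k=8.
For each i, j ranges over max(0,8-i-5)..min(4,8-i):
  i=0: j in [3,4] -> 2
  i=1: j in [2,4] -> 3
  i=2: j in [1,4] -> 4
  i=3: j in [0,4] -> 5
H(8) = 2+3+4+5 = 14


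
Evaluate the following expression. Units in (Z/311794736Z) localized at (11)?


Local ring = Z/19487171Z.
phi(19487171) = 11^6*(11-1) = 17715610


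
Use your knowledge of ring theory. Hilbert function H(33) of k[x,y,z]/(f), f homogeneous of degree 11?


C(35,2)-C(24,2)=595-276=319


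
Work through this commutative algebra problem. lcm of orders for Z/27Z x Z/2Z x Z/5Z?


Exponent = lcm of the cyclic orders; pairwise coprime => product.
3^3*2^1*5^1=27*2*5=270


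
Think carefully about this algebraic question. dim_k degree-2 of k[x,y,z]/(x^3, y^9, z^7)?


Need i<3, j<9, k<7 with i+j+k=2.
For each i, j ranges over max(0,2-i-6)..min(8,2-i):
  i=0: j in [0,2] -> 3
  i=1: j in [0,1] -> 2
  i=2: j in [0,0] -> 1
H(2) = 3+2+1 = 6


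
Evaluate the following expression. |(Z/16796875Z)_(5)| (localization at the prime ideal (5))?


5-primary part: 16796875=5^8*43
Size=5^8=390625


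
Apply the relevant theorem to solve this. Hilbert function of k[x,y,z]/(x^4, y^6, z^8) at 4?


Need i<4, j<6, k<8 with i+j+k=4.
For each i, j ranges over max(0,4-i-7)..min(5,4-i):
  i=0: j in [0,4] -> 5
  i=1: j in [0,3] -> 4
  i=2: j in [0,2] -> 3
  i=3: j in [0,1] -> 2
H(4) = 5+4+3+2 = 14


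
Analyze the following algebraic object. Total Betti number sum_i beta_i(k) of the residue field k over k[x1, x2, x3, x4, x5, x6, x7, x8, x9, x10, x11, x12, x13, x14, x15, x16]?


Koszul resolution: beta_i(k)=C(n,i), n=16
sum_i C(16,i) = 2^16 = 65536


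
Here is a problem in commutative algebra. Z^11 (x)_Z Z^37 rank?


rank(M(x)N) = rank(M)*rank(N)
11*37 = 407


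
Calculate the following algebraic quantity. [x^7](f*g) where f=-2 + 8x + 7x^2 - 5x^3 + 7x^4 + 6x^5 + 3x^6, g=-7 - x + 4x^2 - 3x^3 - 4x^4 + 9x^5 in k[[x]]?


[x^7] = sum a_i*b_j, i+j=7
  7*9=63
  -5*-4=20
  7*-3=-21
  6*4=24
  3*-1=-3
Sum=83


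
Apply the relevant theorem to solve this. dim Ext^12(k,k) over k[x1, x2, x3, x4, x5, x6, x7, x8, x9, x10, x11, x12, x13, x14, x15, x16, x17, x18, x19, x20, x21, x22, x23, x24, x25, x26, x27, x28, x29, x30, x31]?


C(n,i)=C(31,12)=141120525


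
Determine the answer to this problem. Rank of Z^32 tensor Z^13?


rank(M(x)N) = rank(M)*rank(N)
32*13 = 416


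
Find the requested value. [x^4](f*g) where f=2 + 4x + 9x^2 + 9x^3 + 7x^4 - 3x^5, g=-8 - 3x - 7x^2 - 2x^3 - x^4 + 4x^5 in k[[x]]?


[x^4] = sum a_i*b_j, i+j=4
  2*-1=-2
  4*-2=-8
  9*-7=-63
  9*-3=-27
  7*-8=-56
Sum=-156


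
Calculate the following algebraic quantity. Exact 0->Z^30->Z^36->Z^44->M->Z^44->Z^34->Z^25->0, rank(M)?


Alt sum=0:
(-1)^0*30 + (-1)^1*36 + (-1)^2*44 + (-1)^3*? + (-1)^4*44 + (-1)^5*34 + (-1)^6*25=0
rank(M)=73


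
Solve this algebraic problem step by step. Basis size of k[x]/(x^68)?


Basis: 1,x,...,x^67
dim=68


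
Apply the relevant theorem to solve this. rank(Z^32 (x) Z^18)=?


rank(M(x)N) = rank(M)*rank(N)
32*18 = 576
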